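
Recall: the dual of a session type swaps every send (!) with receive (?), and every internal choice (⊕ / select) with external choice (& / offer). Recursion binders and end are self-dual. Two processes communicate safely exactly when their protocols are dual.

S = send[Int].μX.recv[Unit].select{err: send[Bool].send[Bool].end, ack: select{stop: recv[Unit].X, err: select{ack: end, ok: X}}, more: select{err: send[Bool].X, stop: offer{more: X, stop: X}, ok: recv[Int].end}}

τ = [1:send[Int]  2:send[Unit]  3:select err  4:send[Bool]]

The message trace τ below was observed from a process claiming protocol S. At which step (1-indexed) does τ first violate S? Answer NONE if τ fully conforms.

step 1: send[Int]  ✓  now at μX.…
step 2: got send[Unit], protocol expects recv[Unit]  ✗

2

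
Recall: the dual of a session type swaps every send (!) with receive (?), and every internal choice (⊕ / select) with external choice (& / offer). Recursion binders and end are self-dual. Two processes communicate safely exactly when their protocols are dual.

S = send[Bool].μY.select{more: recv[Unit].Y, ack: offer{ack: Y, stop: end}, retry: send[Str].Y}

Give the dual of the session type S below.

send[Bool] = recv[Bool]
  μY = μY  (binder kept)
    select{more,ack,retry} = offer{more,ack,retry}  (internal→external)
      • more:
        recv[Unit] = send[Unit]
          Y self-dual
      • ack:
        offer{ack,stop} = select{ack,stop}  (&→⊕)
          • ack:
            Y self-dual
          • stop:
            end self-dual
      • retry:
        send[Str] = recv[Str]
          Y self-dual

recv[Bool].μY.offer{more: send[Unit].Y, ack: select{ack: Y, stop: end}, retry: recv[Str].Y}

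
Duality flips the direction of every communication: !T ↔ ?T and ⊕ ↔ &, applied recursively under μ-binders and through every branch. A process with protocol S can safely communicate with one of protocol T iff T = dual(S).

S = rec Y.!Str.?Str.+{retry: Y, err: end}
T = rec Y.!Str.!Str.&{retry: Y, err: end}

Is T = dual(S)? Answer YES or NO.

rec Y | rec Y  match (rec unchanged)
  !Str | !Str  ✗ same direction on both sides — not dual

NO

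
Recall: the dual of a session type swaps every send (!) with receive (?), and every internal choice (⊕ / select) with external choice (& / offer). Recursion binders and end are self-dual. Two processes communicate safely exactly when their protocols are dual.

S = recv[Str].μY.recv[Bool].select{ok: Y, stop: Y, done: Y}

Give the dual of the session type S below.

send[Str].μY.send[Bool].offer{ok: Y, stop: Y, done: Y}

recv[Str] → send[Str]
  μY → μY  (rec unchanged)
    recv[Bool] → send[Bool]
      select{ok,stop,done} → offer{ok,stop,done}  (select→offer)
        [ok]
          Y ↦ Y
        [stop]
          Y ↦ Y
        [done]
          Y ↦ Y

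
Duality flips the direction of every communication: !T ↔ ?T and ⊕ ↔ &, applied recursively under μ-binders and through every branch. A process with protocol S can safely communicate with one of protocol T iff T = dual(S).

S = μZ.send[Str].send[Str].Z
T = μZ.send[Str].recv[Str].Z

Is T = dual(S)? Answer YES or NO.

NO

μZ | μZ  match (rec unchanged)
  send[Str] | send[Str]  ✗ same direction on both sides — not dual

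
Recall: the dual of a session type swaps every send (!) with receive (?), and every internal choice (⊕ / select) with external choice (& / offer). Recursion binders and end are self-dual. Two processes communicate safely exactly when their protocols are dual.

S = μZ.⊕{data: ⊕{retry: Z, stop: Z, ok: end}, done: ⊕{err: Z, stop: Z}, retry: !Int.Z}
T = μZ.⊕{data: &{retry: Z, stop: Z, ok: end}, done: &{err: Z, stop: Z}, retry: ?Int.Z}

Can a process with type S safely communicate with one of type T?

μZ ‖ μZ  ok (μ self-dual)
  ⊕{data,done,retry} ‖ ⊕{data,done,retry}  ✗ choice polarity not flipped — not dual

NO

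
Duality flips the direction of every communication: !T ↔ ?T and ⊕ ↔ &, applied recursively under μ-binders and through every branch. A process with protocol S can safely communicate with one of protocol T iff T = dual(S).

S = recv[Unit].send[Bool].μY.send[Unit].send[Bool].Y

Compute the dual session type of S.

recv[Unit] = send[Unit]
  send[Bool] = recv[Bool]
    μY = μY  (μ self-dual)
      send[Unit] = recv[Unit]
        send[Bool] = recv[Bool]
          Y ↦ Y

send[Unit].recv[Bool].μY.recv[Unit].recv[Bool].Y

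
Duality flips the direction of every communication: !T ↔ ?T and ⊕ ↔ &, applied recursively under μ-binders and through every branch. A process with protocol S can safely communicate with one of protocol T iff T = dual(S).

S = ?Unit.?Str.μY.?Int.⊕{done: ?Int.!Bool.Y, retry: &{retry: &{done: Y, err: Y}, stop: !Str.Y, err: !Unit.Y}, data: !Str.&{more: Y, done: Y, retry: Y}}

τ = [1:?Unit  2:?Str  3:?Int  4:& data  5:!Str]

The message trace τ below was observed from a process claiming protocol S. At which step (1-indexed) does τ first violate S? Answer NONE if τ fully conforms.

4

step 1: ?Unit  match  now at ?Str.μY.…
step 2: ?Str  match  now at μY.…
step 3: ?Int  match  now at ⊕{done: ?Int.!Bool.μY.…, retry: &{retry: &{done: μY.…, err: μY.…}, stop: !Str.μY.…, err: !Unit.μY.…}, data: !Str.&{more: μY.…, done: μY.…, retry: μY.…}}
step 4: got & data, protocol expects ⊕ done or ⊕ retry or ⊕ data  ✗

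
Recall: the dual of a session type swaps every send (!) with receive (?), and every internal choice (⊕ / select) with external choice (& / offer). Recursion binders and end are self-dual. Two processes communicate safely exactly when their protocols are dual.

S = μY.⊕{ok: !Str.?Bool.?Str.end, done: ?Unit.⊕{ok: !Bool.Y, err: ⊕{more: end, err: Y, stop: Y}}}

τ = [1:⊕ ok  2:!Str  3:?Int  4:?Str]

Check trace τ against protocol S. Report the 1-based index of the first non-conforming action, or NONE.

3

[1] ⊕ ok  ✓  now at !Str.?Bool.?Str.end
[2] !Str  ✓  now at ?Bool.?Str.end
[3] got ?Int, protocol expects ?Bool  ✗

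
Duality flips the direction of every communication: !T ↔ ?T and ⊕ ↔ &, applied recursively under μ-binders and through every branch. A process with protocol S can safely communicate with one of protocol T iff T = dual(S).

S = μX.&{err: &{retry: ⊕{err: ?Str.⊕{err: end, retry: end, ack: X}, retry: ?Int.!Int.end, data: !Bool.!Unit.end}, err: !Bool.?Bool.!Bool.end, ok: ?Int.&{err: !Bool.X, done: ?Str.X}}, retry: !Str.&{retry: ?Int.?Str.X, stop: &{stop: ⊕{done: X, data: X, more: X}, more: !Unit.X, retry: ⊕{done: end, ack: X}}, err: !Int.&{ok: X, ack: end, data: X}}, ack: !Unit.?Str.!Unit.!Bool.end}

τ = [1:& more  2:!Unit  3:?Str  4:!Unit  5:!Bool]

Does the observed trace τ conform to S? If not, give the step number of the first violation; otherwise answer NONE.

1

step 1: got & more, protocol expects & err or & retry or & ack  ✗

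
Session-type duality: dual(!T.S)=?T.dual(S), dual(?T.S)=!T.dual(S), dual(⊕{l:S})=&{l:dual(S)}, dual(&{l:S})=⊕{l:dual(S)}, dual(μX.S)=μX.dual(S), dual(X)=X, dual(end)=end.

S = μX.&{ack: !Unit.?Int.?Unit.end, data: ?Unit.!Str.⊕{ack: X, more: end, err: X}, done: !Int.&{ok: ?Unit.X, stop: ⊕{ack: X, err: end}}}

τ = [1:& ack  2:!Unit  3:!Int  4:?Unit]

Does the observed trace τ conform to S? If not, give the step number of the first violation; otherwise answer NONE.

@1 & ack  ok  state: !Unit.?Int.?Unit.end
@2 !Unit  ok  state: ?Int.?Unit.end
@3 got !Int, protocol expects ?Int  ✗

3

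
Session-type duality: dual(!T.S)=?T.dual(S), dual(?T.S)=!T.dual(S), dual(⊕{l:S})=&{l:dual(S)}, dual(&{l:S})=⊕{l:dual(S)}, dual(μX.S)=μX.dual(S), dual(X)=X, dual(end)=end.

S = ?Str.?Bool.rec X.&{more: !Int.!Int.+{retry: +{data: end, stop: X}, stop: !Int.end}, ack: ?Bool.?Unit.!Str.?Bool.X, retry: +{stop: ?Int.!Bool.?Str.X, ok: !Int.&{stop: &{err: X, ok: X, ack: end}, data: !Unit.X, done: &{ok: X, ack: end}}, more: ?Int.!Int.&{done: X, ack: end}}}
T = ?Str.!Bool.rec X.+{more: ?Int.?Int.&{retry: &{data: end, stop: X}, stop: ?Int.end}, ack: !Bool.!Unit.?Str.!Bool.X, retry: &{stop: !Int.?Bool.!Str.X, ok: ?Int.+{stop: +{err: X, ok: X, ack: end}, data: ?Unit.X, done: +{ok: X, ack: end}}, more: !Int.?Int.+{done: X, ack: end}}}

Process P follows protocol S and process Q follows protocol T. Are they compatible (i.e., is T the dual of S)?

NO

?Str vs ?Str  ✗ same direction on both sides — not dual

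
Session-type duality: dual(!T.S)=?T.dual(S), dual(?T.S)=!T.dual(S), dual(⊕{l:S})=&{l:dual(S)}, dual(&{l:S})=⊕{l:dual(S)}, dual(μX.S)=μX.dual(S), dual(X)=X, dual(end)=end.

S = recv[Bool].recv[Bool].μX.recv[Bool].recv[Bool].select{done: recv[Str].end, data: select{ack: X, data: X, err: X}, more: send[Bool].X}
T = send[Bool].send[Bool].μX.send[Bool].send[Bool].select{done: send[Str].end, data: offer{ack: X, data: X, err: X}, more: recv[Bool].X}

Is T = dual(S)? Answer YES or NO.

NO

recv[Bool] | send[Bool]  ✓
  recv[Bool] | send[Bool]  ✓
    μX | μX  ✓ (rec unchanged)
      recv[Bool] | send[Bool]  ✓
        recv[Bool] | send[Bool]  ✓
          select{done,data,more} | select{done,data,more}  ✗ choice polarity not flipped — not dual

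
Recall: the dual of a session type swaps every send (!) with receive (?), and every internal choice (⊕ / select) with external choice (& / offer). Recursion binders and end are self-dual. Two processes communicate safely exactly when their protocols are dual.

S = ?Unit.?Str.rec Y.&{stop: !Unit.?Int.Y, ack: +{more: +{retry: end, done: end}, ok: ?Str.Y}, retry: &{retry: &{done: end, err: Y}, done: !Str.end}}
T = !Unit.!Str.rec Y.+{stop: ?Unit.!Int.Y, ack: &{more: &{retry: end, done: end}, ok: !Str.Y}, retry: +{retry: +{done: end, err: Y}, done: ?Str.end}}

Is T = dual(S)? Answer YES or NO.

?Unit ‖ !Unit  match
  ?Str ‖ !Str  match
    rec Y ‖ rec Y  match (rec unchanged)
      &{stop,ack,retry} ‖ +{stop,ack,retry}  match labels match
        case stop:
          !Unit ‖ ?Unit  match
            ?Int ‖ !Int  match
              Y ‖ Y  match
        case ack:
          +{more,ok} ‖ &{more,ok}  match labels match
            case more:
              +{retry,done} ‖ &{retry,done}  match labels match
                case retry:
                  end ‖ end  match
                case done:
                  end ‖ end  match
            case ok:
              ?Str ‖ !Str  match
                Y ‖ Y  match
        case retry:
          &{retry,done} ‖ +{retry,done}  match labels match
            case retry:
              &{done,err} ‖ +{done,err}  match labels match
                case done:
                  end ‖ end  match
                case err:
                  Y ‖ Y  match
            case done:
              !Str ‖ ?Str  match
                end ‖ end  match

YES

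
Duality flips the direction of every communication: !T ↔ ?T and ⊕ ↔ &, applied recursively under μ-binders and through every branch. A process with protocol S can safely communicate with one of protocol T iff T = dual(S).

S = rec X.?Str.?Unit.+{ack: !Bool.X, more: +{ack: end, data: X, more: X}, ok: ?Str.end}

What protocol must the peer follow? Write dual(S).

rec X → rec X  (μ self-dual)
  ?Str → !Str
    ?Unit → !Unit
      +{ack,more,ok} → &{ack,more,ok}  (internal→external)
        • ack:
          !Bool → ?Bool
            dual(X) = X
        • more:
          +{ack,data,more} → &{ack,data,more}  (internal→external)
            • ack:
              dual(end) = end
            • data:
              dual(X) = X
            • more:
              dual(X) = X
        • ok:
          ?Str → !Str
            dual(end) = end

rec X.!Str.!Unit.&{ack: ?Bool.X, more: &{ack: end, data: X, more: X}, ok: !Str.end}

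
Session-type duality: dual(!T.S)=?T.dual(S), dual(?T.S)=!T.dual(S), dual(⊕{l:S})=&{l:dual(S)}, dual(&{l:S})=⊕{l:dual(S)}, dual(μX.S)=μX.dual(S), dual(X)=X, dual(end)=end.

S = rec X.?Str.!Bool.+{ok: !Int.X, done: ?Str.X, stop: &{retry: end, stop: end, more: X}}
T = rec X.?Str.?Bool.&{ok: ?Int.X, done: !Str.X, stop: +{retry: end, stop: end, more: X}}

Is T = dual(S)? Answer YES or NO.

rec X ‖ rec X  ok (binder kept)
  ?Str ‖ ?Str  ✗ same direction on both sides — not dual

NO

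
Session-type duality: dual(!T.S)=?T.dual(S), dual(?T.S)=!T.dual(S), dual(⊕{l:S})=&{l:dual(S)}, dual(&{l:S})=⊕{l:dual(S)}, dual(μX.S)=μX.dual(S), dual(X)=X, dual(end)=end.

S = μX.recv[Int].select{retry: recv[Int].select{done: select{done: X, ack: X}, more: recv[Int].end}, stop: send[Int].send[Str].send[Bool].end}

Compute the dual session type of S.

μX.send[Int].offer{retry: send[Int].offer{done: offer{done: X, ack: X}, more: send[Int].end}, stop: recv[Int].recv[Str].recv[Bool].end}

μX → μX  (μ self-dual)
  recv[Int] → send[Int]
    select{retry,stop} → offer{retry,stop}  (internal→external)
      [retry]
        recv[Int] → send[Int]
          select{done,more} → offer{done,more}  (internal→external)
            [done]
              select{done,ack} → offer{done,ack}  (internal→external)
                [done]
                  dual(X) = X
                [ack]
                  dual(X) = X
            [more]
              recv[Int] → send[Int]
                dual(end) = end
      [stop]
        send[Int] → recv[Int]
          send[Str] → recv[Str]
            send[Bool] → recv[Bool]
              dual(end) = end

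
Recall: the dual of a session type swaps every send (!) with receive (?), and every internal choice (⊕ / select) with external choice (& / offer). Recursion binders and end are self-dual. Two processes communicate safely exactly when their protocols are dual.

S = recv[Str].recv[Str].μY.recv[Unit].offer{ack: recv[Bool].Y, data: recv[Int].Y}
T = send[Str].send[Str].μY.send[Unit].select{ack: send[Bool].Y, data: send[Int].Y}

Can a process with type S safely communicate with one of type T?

recv[Str] | send[Str]  ok
  recv[Str] | send[Str]  ok
    μY | μY  ok (μ self-dual)
      recv[Unit] | send[Unit]  ok
        offer{ack,data} | select{ack,data}  ok label sets agree
          [ack]
            recv[Bool] | send[Bool]  ok
              Y | Y  ok
          [data]
            recv[Int] | send[Int]  ok
              Y | Y  ok

YES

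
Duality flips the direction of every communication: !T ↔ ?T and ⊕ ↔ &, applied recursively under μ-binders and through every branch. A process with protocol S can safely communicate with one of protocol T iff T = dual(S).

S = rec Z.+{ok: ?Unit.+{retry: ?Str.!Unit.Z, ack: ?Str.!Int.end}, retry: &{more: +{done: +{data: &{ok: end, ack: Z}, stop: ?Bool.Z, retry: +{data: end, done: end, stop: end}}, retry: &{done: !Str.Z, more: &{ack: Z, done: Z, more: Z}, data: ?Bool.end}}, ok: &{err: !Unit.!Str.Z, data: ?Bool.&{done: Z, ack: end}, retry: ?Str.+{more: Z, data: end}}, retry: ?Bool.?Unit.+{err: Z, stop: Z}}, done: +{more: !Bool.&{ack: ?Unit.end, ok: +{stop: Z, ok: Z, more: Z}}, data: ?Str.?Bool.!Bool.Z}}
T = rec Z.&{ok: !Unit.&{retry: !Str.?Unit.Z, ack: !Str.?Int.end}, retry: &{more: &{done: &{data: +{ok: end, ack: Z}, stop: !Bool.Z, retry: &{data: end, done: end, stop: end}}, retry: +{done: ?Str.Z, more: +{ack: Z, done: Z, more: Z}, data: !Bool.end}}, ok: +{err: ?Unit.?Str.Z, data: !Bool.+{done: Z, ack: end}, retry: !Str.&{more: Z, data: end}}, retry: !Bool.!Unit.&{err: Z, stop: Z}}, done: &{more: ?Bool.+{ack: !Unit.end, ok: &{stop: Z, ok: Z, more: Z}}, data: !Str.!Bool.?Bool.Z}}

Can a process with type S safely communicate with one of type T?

rec Z vs rec Z  match (rec unchanged)
  +{ok,retry,done} vs &{ok,retry,done}  match label sets agree
    [ok]
      ?Unit vs !Unit  match
        +{retry,ack} vs &{retry,ack}  match label sets agree
          [retry]
            ?Str vs !Str  match
              !Unit vs ?Unit  match
                Z vs Z  match
          [ack]
            ?Str vs !Str  match
              !Int vs ?Int  match
                end vs end  match
    [retry]
      &{more,ok,retry} vs &{more,ok,retry}  ✗ choice polarity not flipped — not dual

NO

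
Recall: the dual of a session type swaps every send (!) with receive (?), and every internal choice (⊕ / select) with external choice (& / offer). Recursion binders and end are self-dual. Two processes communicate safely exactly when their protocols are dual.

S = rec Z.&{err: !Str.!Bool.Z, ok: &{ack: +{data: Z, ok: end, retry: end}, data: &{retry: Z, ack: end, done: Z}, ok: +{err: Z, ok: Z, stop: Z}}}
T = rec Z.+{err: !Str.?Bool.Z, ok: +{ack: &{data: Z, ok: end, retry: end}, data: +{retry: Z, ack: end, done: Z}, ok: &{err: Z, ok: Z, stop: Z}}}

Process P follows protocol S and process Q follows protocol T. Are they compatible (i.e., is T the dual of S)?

rec Z ‖ rec Z  match (μ self-dual)
  &{err,ok} ‖ +{err,ok}  match label sets agree
    case err:
      !Str ‖ !Str  ✗ same direction on both sides — not dual

NO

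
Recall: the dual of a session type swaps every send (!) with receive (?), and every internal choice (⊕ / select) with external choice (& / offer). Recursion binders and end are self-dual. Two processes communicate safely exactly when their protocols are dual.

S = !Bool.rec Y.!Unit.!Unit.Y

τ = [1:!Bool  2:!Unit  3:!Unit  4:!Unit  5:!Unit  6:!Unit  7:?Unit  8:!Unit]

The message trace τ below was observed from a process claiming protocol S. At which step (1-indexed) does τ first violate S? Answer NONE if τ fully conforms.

@1 !Bool  match  now at rec Y.…
@2 !Unit  match  now at !Unit.rec Y.…
@3 !Unit  match  now at rec Y.…
@4 !Unit  match  now at !Unit.rec Y.…
@5 !Unit  match  now at rec Y.…
@6 !Unit  match  now at !Unit.rec Y.…
@7 got ?Unit, protocol expects !Unit  ✗

7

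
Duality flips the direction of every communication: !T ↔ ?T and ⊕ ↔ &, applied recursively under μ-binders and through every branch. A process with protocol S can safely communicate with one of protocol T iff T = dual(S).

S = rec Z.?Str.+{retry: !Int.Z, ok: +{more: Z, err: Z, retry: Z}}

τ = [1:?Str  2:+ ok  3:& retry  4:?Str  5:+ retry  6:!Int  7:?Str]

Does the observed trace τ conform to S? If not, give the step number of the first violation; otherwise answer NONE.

3

@1 ?Str  ok  state: +{retry: !Int.rec Z.…, ok: +{more: rec Z.…, err: rec Z.…, retry: rec Z.…}}
@2 + ok  ok  state: +{more: rec Z.…, err: rec Z.…, retry: rec Z.…}
@3 got & retry, protocol expects + more or + err or + retry  ✗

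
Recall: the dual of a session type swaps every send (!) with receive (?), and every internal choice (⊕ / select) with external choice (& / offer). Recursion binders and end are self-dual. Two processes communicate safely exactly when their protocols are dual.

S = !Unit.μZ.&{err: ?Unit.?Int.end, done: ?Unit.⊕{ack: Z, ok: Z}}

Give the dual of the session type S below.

!Unit → ?Unit
  μZ → μZ  (μ self-dual)
    &{err,done} → ⊕{err,done}  (&→⊕)
      case err:
        ?Unit → !Unit
          ?Int → !Int
            dual(end) = end
      case done:
        ?Unit → !Unit
          ⊕{ack,ok} → &{ack,ok}  (internal→external)
            case ack:
              dual(Z) = Z
            case ok:
              dual(Z) = Z

?Unit.μZ.⊕{err: !Unit.!Int.end, done: !Unit.&{ack: Z, ok: Z}}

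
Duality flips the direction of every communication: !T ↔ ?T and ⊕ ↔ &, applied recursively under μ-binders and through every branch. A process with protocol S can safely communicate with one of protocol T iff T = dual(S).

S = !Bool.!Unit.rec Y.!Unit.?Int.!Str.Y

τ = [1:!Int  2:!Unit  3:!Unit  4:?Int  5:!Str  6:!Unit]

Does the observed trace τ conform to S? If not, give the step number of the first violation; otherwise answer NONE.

1

step 1: got !Int, protocol expects !Bool  ✗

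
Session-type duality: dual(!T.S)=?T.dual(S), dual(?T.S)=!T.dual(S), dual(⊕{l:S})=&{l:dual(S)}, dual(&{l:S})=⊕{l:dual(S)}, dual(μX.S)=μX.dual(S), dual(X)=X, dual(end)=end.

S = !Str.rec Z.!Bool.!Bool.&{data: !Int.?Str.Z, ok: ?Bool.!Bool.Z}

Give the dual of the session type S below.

!Str → ?Str
  rec Z → rec Z  (μ self-dual)
    !Bool → ?Bool
      !Bool → ?Bool
        &{data,ok} → +{data,ok}  (external→internal)
          case data:
            !Int → ?Int
              ?Str → !Str
                Z self-dual
          case ok:
            ?Bool → !Bool
              !Bool → ?Bool
                Z self-dual

?Str.rec Z.?Bool.?Bool.+{data: ?Int.!Str.Z, ok: !Bool.?Bool.Z}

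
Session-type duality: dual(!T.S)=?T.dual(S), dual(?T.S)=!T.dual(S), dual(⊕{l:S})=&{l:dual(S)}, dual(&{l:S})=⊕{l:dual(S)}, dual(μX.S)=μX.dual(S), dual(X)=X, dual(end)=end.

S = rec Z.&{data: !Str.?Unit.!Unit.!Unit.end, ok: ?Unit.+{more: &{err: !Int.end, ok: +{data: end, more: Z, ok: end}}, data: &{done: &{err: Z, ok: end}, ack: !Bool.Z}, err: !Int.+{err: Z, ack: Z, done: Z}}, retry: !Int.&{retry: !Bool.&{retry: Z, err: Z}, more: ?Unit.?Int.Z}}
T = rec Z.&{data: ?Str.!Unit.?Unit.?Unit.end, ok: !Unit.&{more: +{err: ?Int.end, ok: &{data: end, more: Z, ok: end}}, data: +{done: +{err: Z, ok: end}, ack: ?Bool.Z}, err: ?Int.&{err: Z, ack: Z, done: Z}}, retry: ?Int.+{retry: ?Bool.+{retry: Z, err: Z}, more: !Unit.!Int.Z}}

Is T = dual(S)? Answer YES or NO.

NO

rec Z ‖ rec Z  ✓ (rec unchanged)
  &{data,ok,retry} ‖ &{data,ok,retry}  ✗ choice polarity not flipped — not dual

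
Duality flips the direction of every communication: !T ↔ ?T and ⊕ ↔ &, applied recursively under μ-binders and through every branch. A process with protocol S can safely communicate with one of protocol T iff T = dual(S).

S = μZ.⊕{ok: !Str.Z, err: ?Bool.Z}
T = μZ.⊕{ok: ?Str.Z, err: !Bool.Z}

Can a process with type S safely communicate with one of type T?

μZ vs μZ  ✓ (rec unchanged)
  ⊕{ok,err} vs ⊕{ok,err}  ✗ choice polarity not flipped — not dual

NO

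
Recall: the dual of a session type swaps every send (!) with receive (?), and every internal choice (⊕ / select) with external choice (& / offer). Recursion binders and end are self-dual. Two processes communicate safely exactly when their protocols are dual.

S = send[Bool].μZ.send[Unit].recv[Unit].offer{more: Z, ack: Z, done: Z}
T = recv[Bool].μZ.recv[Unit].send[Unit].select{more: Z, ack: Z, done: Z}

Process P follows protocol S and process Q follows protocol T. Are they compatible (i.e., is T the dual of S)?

YES

send[Bool] vs recv[Bool]  ok
  μZ vs μZ  ok (rec unchanged)
    send[Unit] vs recv[Unit]  ok
      recv[Unit] vs send[Unit]  ok
        offer{more,ack,done} vs select{more,ack,done}  ok same labels
          [more]
            Z vs Z  ok
          [ack]
            Z vs Z  ok
          [done]
            Z vs Z  ok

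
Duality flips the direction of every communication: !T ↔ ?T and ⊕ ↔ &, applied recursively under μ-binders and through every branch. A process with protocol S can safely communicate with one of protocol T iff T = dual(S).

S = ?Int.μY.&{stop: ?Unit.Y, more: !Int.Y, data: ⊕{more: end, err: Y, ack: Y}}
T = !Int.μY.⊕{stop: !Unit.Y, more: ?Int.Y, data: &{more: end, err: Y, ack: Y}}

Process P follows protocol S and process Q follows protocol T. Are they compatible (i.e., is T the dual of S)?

?Int vs !Int  match
  μY vs μY  match (rec unchanged)
    &{stop,more,data} vs ⊕{stop,more,data}  match same labels
      • stop:
        ?Unit vs !Unit  match
          Y vs Y  match
      • more:
        !Int vs ?Int  match
          Y vs Y  match
      • data:
        ⊕{more,err,ack} vs &{more,err,ack}  match same labels
          • more:
            end vs end  match
          • err:
            Y vs Y  match
          • ack:
            Y vs Y  match

YES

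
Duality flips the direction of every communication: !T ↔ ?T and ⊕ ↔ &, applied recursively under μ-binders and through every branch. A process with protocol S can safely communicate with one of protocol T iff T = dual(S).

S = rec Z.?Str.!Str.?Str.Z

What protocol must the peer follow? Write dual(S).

rec Z.!Str.?Str.!Str.Z

rec Z = rec Z  (μ self-dual)
  ?Str = !Str
    !Str = ?Str
      ?Str = !Str
        Z self-dual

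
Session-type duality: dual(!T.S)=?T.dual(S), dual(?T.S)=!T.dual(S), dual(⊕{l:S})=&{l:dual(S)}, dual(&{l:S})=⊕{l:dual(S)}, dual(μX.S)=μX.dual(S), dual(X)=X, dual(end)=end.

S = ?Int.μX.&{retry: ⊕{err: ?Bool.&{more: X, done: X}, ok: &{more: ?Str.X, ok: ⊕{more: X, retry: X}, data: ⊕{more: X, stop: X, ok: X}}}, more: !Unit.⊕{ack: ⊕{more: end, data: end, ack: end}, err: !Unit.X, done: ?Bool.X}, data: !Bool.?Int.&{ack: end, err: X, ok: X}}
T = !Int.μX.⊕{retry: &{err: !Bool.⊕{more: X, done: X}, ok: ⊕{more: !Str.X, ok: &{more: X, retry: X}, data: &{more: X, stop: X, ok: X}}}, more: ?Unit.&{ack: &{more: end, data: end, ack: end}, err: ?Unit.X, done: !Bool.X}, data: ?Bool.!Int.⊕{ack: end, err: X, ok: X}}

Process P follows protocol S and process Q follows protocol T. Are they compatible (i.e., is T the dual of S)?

YES

?Int | !Int  ✓
  μX | μX  ✓ (rec unchanged)
    &{retry,more,data} | ⊕{retry,more,data}  ✓ label sets agree
      • retry:
        ⊕{err,ok} | &{err,ok}  ✓ label sets agree
          • err:
            ?Bool | !Bool  ✓
              &{more,done} | ⊕{more,done}  ✓ label sets agree
                • more:
                  X | X  ✓
                • done:
                  X | X  ✓
          • ok:
            &{more,ok,data} | ⊕{more,ok,data}  ✓ label sets agree
              • more:
                ?Str | !Str  ✓
                  X | X  ✓
              • ok:
                ⊕{more,retry} | &{more,retry}  ✓ label sets agree
                  • more:
                    X | X  ✓
                  • retry:
                    X | X  ✓
              • data:
                ⊕{more,stop,ok} | &{more,stop,ok}  ✓ label sets agree
                  • more:
                    X | X  ✓
                  • stop:
                    X | X  ✓
                  • ok:
                    X | X  ✓
      • more:
        !Unit | ?Unit  ✓
          ⊕{ack,err,done} | &{ack,err,done}  ✓ label sets agree
            • ack:
              ⊕{more,data,ack} | &{more,data,ack}  ✓ label sets agree
                • more:
                  end | end  ✓
                • data:
                  end | end  ✓
                • ack:
                  end | end  ✓
            • err:
              !Unit | ?Unit  ✓
                X | X  ✓
            • done:
              ?Bool | !Bool  ✓
                X | X  ✓
      • data:
        !Bool | ?Bool  ✓
          ?Int | !Int  ✓
            &{ack,err,ok} | ⊕{ack,err,ok}  ✓ label sets agree
              • ack:
                end | end  ✓
              • err:
                X | X  ✓
              • ok:
                X | X  ✓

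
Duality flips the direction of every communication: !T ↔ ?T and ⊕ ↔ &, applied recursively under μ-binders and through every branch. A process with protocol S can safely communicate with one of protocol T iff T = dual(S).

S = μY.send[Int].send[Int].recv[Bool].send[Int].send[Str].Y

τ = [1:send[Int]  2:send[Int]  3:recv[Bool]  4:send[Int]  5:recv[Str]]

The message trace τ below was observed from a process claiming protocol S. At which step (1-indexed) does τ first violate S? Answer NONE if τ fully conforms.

@1 send[Int]  match  state: send[Int].recv[Bool].send[Int].send[Str].μY.…
@2 send[Int]  match  state: recv[Bool].send[Int].send[Str].μY.…
@3 recv[Bool]  match  state: send[Int].send[Str].μY.…
@4 send[Int]  match  state: send[Str].μY.…
@5 got recv[Str], protocol expects send[Str]  ✗

5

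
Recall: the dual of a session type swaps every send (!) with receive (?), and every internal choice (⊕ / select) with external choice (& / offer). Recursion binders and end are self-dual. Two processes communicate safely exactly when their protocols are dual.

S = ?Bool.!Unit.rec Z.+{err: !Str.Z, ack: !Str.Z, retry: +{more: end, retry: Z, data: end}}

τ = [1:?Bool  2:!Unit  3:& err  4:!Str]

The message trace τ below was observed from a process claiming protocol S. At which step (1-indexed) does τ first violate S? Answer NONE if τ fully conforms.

3

@1 ?Bool  ok  state: !Unit.rec Z.…
@2 !Unit  ok  state: rec Z.…
@3 got & err, protocol expects + err or + ack or + retry  ✗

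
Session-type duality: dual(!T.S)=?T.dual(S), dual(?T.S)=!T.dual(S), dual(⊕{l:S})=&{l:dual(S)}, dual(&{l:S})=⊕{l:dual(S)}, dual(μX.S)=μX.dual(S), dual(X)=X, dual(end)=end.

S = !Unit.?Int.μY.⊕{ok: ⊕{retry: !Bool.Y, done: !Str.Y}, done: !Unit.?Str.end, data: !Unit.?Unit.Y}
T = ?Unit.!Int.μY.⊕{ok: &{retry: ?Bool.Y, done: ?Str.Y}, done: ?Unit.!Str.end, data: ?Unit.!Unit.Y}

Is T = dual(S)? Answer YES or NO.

!Unit vs ?Unit  ok
  ?Int vs !Int  ok
    μY vs μY  ok (binder kept)
      ⊕{ok,done,data} vs ⊕{ok,done,data}  ✗ choice polarity not flipped — not dual

NO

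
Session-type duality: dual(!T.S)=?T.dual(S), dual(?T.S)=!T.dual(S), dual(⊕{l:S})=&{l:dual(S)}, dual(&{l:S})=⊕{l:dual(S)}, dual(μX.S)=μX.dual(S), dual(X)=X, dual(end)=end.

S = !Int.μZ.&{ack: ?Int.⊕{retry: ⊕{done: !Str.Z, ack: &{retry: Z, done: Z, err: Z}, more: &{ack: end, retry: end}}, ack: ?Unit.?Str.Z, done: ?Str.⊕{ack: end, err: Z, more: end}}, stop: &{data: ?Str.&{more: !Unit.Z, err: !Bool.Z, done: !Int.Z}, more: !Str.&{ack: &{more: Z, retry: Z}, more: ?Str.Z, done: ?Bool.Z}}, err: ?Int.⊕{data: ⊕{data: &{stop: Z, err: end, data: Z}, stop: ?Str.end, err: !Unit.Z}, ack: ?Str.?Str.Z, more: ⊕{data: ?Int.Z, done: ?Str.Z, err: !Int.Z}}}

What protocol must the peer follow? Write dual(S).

!Int → ?Int
  μZ → μZ  (binder kept)
    &{ack,stop,err} → ⊕{ack,stop,err}  (offer→select)
      [ack]
        ?Int → !Int
          ⊕{retry,ack,done} → &{retry,ack,done}  (select→offer)
            [retry]
              ⊕{done,ack,more} → &{done,ack,more}  (select→offer)
                [done]
                  !Str → ?Str
                    dual(Z) = Z
                [ack]
                  &{retry,done,err} → ⊕{retry,done,err}  (offer→select)
                    [retry]
                      dual(Z) = Z
                    [done]
                      dual(Z) = Z
                    [err]
                      dual(Z) = Z
                [more]
                  &{ack,retry} → ⊕{ack,retry}  (offer→select)
                    [ack]
                      dual(end) = end
                    [retry]
                      dual(end) = end
            [ack]
              ?Unit → !Unit
                ?Str → !Str
                  dual(Z) = Z
            [done]
              ?Str → !Str
                ⊕{ack,err,more} → &{ack,err,more}  (select→offer)
                  [ack]
                    dual(end) = end
                  [err]
                    dual(Z) = Z
                  [more]
                    dual(end) = end
      [stop]
        &{data,more} → ⊕{data,more}  (offer→select)
          [data]
            ?Str → !Str
              &{more,err,done} → ⊕{more,err,done}  (offer→select)
                [more]
                  !Unit → ?Unit
                    dual(Z) = Z
                [err]
                  !Bool → ?Bool
                    dual(Z) = Z
                [done]
                  !Int → ?Int
                    dual(Z) = Z
          [more]
            !Str → ?Str
              &{ack,more,done} → ⊕{ack,more,done}  (offer→select)
                [ack]
                  &{more,retry} → ⊕{more,retry}  (offer→select)
                    [more]
                      dual(Z) = Z
                    [retry]
                      dual(Z) = Z
                [more]
                  ?Str → !Str
                    dual(Z) = Z
                [done]
                  ?Bool → !Bool
                    dual(Z) = Z
      [err]
        ?Int → !Int
          ⊕{data,ack,more} → &{data,ack,more}  (select→offer)
            [data]
              ⊕{data,stop,err} → &{data,stop,err}  (select→offer)
                [data]
                  &{stop,err,data} → ⊕{stop,err,data}  (offer→select)
                    [stop]
                      dual(Z) = Z
                    [err]
                      dual(end) = end
                    [data]
                      dual(Z) = Z
                [stop]
                  ?Str → !Str
                    dual(end) = end
                [err]
                  !Unit → ?Unit
                    dual(Z) = Z
            [ack]
              ?Str → !Str
                ?Str → !Str
                  dual(Z) = Z
            [more]
              ⊕{data,done,err} → &{data,done,err}  (select→offer)
                [data]
                  ?Int → !Int
                    dual(Z) = Z
                [done]
                  ?Str → !Str
                    dual(Z) = Z
                [err]
                  !Int → ?Int
                    dual(Z) = Z

?Int.μZ.⊕{ack: !Int.&{retry: &{done: ?Str.Z, ack: ⊕{retry: Z, done: Z, err: Z}, more: ⊕{ack: end, retry: end}}, ack: !Unit.!Str.Z, done: !Str.&{ack: end, err: Z, more: end}}, stop: ⊕{data: !Str.⊕{more: ?Unit.Z, err: ?Bool.Z, done: ?Int.Z}, more: ?Str.⊕{ack: ⊕{more: Z, retry: Z}, more: !Str.Z, done: !Bool.Z}}, err: !Int.&{data: &{data: ⊕{stop: Z, err: end, data: Z}, stop: !Str.end, err: ?Unit.Z}, ack: !Str.!Str.Z, more: &{data: !Int.Z, done: !Str.Z, err: ?Int.Z}}}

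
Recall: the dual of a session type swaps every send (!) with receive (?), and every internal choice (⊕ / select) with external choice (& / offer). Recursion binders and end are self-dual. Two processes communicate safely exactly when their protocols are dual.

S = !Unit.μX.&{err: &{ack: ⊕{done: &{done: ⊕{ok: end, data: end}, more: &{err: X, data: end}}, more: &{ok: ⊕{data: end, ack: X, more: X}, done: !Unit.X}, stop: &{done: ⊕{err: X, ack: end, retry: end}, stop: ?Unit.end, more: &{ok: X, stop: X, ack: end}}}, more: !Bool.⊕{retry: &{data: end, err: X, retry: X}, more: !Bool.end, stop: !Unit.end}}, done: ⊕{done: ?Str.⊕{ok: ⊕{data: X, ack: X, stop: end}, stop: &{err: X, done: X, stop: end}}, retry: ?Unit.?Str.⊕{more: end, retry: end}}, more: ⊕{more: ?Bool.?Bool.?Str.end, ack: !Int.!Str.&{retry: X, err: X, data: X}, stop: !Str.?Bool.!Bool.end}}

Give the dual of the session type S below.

?Unit.μX.⊕{err: ⊕{ack: &{done: ⊕{done: &{ok: end, data: end}, more: ⊕{err: X, data: end}}, more: ⊕{ok: &{data: end, ack: X, more: X}, done: ?Unit.X}, stop: ⊕{done: &{err: X, ack: end, retry: end}, stop: !Unit.end, more: ⊕{ok: X, stop: X, ack: end}}}, more: ?Bool.&{retry: ⊕{data: end, err: X, retry: X}, more: ?Bool.end, stop: ?Unit.end}}, done: &{done: !Str.&{ok: &{data: X, ack: X, stop: end}, stop: ⊕{err: X, done: X, stop: end}}, retry: !Unit.!Str.&{more: end, retry: end}}, more: &{more: !Bool.!Bool.!Str.end, ack: ?Int.?Str.⊕{retry: X, err: X, data: X}, stop: ?Str.!Bool.?Bool.end}}

!Unit ↦ ?Unit
  μX ↦ μX  (rec unchanged)
    &{err,done,more} ↦ ⊕{err,done,more}  (offer→select)
      • err:
        &{ack,more} ↦ ⊕{ack,more}  (offer→select)
          • ack:
            ⊕{done,more,stop} ↦ &{done,more,stop}  (select→offer)
              • done:
                &{done,more} ↦ ⊕{done,more}  (offer→select)
                  • done:
                    ⊕{ok,data} ↦ &{ok,data}  (select→offer)
                      • ok:
                        end self-dual
                      • data:
                        end self-dual
                  • more:
                    &{err,data} ↦ ⊕{err,data}  (offer→select)
                      • err:
                        X self-dual
                      • data:
                        end self-dual
              • more:
                &{ok,done} ↦ ⊕{ok,done}  (offer→select)
                  • ok:
                    ⊕{data,ack,more} ↦ &{data,ack,more}  (select→offer)
                      • data:
                        end self-dual
                      • ack:
                        X self-dual
                      • more:
                        X self-dual
                  • done:
                    !Unit ↦ ?Unit
                      X self-dual
              • stop:
                &{done,stop,more} ↦ ⊕{done,stop,more}  (offer→select)
                  • done:
                    ⊕{err,ack,retry} ↦ &{err,ack,retry}  (select→offer)
                      • err:
                        X self-dual
                      • ack:
                        end self-dual
                      • retry:
                        end self-dual
                  • stop:
                    ?Unit ↦ !Unit
                      end self-dual
                  • more:
                    &{ok,stop,ack} ↦ ⊕{ok,stop,ack}  (offer→select)
                      • ok:
                        X self-dual
                      • stop:
                        X self-dual
                      • ack:
                        end self-dual
          • more:
            !Bool ↦ ?Bool
              ⊕{retry,more,stop} ↦ &{retry,more,stop}  (select→offer)
                • retry:
                  &{data,err,retry} ↦ ⊕{data,err,retry}  (offer→select)
                    • data:
                      end self-dual
                    • err:
                      X self-dual
                    • retry:
                      X self-dual
                • more:
                  !Bool ↦ ?Bool
                    end self-dual
                • stop:
                  !Unit ↦ ?Unit
                    end self-dual
      • done:
        ⊕{done,retry} ↦ &{done,retry}  (select→offer)
          • done:
            ?Str ↦ !Str
              ⊕{ok,stop} ↦ &{ok,stop}  (select→offer)
                • ok:
                  ⊕{data,ack,stop} ↦ &{data,ack,stop}  (select→offer)
                    • data:
                      X self-dual
                    • ack:
                      X self-dual
                    • stop:
                      end self-dual
                • stop:
                  &{err,done,stop} ↦ ⊕{err,done,stop}  (offer→select)
                    • err:
                      X self-dual
                    • done:
                      X self-dual
                    • stop:
                      end self-dual
          • retry:
            ?Unit ↦ !Unit
              ?Str ↦ !Str
                ⊕{more,retry} ↦ &{more,retry}  (select→offer)
                  • more:
                    end self-dual
                  • retry:
                    end self-dual
      • more:
        ⊕{more,ack,stop} ↦ &{more,ack,stop}  (select→offer)
          • more:
            ?Bool ↦ !Bool
              ?Bool ↦ !Bool
                ?Str ↦ !Str
                  end self-dual
          • ack:
            !Int ↦ ?Int
              !Str ↦ ?Str
                &{retry,err,data} ↦ ⊕{retry,err,data}  (offer→select)
                  • retry:
                    X self-dual
                  • err:
                    X self-dual
                  • data:
                    X self-dual
          • stop:
            !Str ↦ ?Str
              ?Bool ↦ !Bool
                !Bool ↦ ?Bool
                  end self-dual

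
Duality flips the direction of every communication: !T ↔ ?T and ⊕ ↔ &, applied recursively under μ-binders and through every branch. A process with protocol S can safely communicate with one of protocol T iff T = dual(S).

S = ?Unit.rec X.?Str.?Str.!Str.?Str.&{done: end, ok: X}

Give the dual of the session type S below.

?Unit ↦ !Unit
  rec X ↦ rec X  (μ self-dual)
    ?Str ↦ !Str
      ?Str ↦ !Str
        !Str ↦ ?Str
          ?Str ↦ !Str
            &{done,ok} ↦ +{done,ok}  (external→internal)
              [done]
                dual(end) = end
              [ok]
                dual(X) = X

!Unit.rec X.!Str.!Str.?Str.!Str.+{done: end, ok: X}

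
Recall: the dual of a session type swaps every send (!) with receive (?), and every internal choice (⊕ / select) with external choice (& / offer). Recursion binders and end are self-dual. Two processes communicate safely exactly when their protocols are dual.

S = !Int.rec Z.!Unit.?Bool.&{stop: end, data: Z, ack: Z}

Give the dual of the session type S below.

?Int.rec Z.?Unit.!Bool.+{stop: end, data: Z, ack: Z}

!Int ↦ ?Int
  rec Z ↦ rec Z  (binder kept)
    !Unit ↦ ?Unit
      ?Bool ↦ !Bool
        &{stop,data,ack} ↦ +{stop,data,ack}  (offer→select)
          • stop:
            end ↦ end
          • data:
            Z ↦ Z
          • ack:
            Z ↦ Z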